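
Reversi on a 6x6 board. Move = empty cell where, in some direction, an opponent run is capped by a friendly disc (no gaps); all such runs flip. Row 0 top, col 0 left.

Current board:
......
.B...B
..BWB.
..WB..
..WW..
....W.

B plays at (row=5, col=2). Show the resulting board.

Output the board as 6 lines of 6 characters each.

Place B at (5,2); scan 8 dirs for brackets.
Dir NW: first cell '.' (not opp) -> no flip
Dir N: opp run (4,2) (3,2) capped by B -> flip
Dir NE: opp run (4,3), next='.' -> no flip
Dir W: first cell '.' (not opp) -> no flip
Dir E: first cell '.' (not opp) -> no flip
Dir SW: edge -> no flip
Dir S: edge -> no flip
Dir SE: edge -> no flip
All flips: (3,2) (4,2)

Answer: ......
.B...B
..BWB.
..BB..
..BW..
..B.W.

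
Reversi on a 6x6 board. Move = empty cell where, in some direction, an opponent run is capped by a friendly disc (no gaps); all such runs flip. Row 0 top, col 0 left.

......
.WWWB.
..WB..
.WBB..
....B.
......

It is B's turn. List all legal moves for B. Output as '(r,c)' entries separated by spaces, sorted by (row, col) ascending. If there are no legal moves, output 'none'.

Answer: (0,0) (0,1) (0,2) (0,3) (1,0) (2,1) (3,0)

Derivation:
(0,0): flips 2 -> legal
(0,1): flips 1 -> legal
(0,2): flips 2 -> legal
(0,3): flips 1 -> legal
(0,4): no bracket -> illegal
(1,0): flips 3 -> legal
(2,0): no bracket -> illegal
(2,1): flips 1 -> legal
(2,4): no bracket -> illegal
(3,0): flips 1 -> legal
(4,0): no bracket -> illegal
(4,1): no bracket -> illegal
(4,2): no bracket -> illegal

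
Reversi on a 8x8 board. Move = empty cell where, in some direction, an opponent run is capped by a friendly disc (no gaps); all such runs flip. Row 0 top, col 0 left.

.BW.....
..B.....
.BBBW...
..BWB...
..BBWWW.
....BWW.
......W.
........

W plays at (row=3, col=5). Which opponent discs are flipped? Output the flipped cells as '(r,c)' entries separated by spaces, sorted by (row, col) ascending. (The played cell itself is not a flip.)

Answer: (3,4)

Derivation:
Dir NW: first cell 'W' (not opp) -> no flip
Dir N: first cell '.' (not opp) -> no flip
Dir NE: first cell '.' (not opp) -> no flip
Dir W: opp run (3,4) capped by W -> flip
Dir E: first cell '.' (not opp) -> no flip
Dir SW: first cell 'W' (not opp) -> no flip
Dir S: first cell 'W' (not opp) -> no flip
Dir SE: first cell 'W' (not opp) -> no flip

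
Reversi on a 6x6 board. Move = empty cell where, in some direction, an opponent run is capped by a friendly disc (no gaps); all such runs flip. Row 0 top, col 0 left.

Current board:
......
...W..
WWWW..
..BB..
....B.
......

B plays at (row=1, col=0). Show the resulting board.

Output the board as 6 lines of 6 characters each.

Place B at (1,0); scan 8 dirs for brackets.
Dir NW: edge -> no flip
Dir N: first cell '.' (not opp) -> no flip
Dir NE: first cell '.' (not opp) -> no flip
Dir W: edge -> no flip
Dir E: first cell '.' (not opp) -> no flip
Dir SW: edge -> no flip
Dir S: opp run (2,0), next='.' -> no flip
Dir SE: opp run (2,1) capped by B -> flip
All flips: (2,1)

Answer: ......
B..W..
WBWW..
..BB..
....B.
......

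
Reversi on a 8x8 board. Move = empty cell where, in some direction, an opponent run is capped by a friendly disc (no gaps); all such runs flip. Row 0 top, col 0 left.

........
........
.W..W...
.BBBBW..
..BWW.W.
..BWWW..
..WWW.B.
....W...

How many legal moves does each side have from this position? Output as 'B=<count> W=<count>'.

-- B to move --
(1,0): flips 1 -> legal
(1,1): flips 1 -> legal
(1,2): no bracket -> illegal
(1,3): no bracket -> illegal
(1,4): flips 1 -> legal
(1,5): flips 1 -> legal
(2,0): no bracket -> illegal
(2,2): no bracket -> illegal
(2,3): no bracket -> illegal
(2,5): no bracket -> illegal
(2,6): no bracket -> illegal
(3,0): no bracket -> illegal
(3,6): flips 1 -> legal
(3,7): no bracket -> illegal
(4,5): flips 2 -> legal
(4,7): no bracket -> illegal
(5,1): no bracket -> illegal
(5,6): flips 3 -> legal
(5,7): no bracket -> illegal
(6,1): no bracket -> illegal
(6,5): flips 2 -> legal
(7,1): no bracket -> illegal
(7,2): flips 1 -> legal
(7,3): flips 3 -> legal
(7,5): flips 2 -> legal
B mobility = 11
-- W to move --
(2,0): flips 2 -> legal
(2,2): flips 4 -> legal
(2,3): flips 1 -> legal
(2,5): flips 1 -> legal
(3,0): flips 4 -> legal
(4,0): no bracket -> illegal
(4,1): flips 3 -> legal
(4,5): no bracket -> illegal
(5,1): flips 3 -> legal
(5,6): no bracket -> illegal
(5,7): no bracket -> illegal
(6,1): flips 1 -> legal
(6,5): no bracket -> illegal
(6,7): no bracket -> illegal
(7,5): no bracket -> illegal
(7,6): no bracket -> illegal
(7,7): flips 1 -> legal
W mobility = 9

Answer: B=11 W=9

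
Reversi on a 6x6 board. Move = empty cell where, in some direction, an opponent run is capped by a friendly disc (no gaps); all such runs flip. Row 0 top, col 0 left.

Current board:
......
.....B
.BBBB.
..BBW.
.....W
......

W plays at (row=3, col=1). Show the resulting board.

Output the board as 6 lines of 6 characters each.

Answer: ......
.....B
.BBBB.
.WWWW.
.....W
......

Derivation:
Place W at (3,1); scan 8 dirs for brackets.
Dir NW: first cell '.' (not opp) -> no flip
Dir N: opp run (2,1), next='.' -> no flip
Dir NE: opp run (2,2), next='.' -> no flip
Dir W: first cell '.' (not opp) -> no flip
Dir E: opp run (3,2) (3,3) capped by W -> flip
Dir SW: first cell '.' (not opp) -> no flip
Dir S: first cell '.' (not opp) -> no flip
Dir SE: first cell '.' (not opp) -> no flip
All flips: (3,2) (3,3)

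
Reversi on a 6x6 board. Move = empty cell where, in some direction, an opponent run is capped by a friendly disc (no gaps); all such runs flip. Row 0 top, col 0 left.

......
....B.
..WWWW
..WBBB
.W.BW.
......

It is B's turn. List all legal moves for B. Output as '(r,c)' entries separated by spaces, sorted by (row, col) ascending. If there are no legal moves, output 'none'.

(1,1): flips 1 -> legal
(1,2): flips 1 -> legal
(1,3): flips 2 -> legal
(1,5): flips 2 -> legal
(2,1): flips 1 -> legal
(3,0): no bracket -> illegal
(3,1): flips 1 -> legal
(4,0): no bracket -> illegal
(4,2): no bracket -> illegal
(4,5): flips 1 -> legal
(5,0): flips 3 -> legal
(5,1): no bracket -> illegal
(5,2): no bracket -> illegal
(5,3): flips 1 -> legal
(5,4): flips 1 -> legal
(5,5): flips 1 -> legal

Answer: (1,1) (1,2) (1,3) (1,5) (2,1) (3,1) (4,5) (5,0) (5,3) (5,4) (5,5)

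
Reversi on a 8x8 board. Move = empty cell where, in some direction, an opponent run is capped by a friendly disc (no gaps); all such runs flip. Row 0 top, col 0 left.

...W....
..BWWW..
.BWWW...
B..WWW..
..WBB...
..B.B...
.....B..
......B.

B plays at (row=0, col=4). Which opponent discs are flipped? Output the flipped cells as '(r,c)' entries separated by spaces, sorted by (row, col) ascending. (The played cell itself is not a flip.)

Answer: (1,4) (2,4) (3,4)

Derivation:
Dir NW: edge -> no flip
Dir N: edge -> no flip
Dir NE: edge -> no flip
Dir W: opp run (0,3), next='.' -> no flip
Dir E: first cell '.' (not opp) -> no flip
Dir SW: opp run (1,3) (2,2), next='.' -> no flip
Dir S: opp run (1,4) (2,4) (3,4) capped by B -> flip
Dir SE: opp run (1,5), next='.' -> no flip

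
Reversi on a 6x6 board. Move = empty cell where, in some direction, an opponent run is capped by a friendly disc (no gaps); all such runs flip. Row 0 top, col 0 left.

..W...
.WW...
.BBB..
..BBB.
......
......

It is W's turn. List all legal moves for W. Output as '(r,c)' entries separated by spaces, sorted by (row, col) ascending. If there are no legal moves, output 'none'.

(1,0): no bracket -> illegal
(1,3): no bracket -> illegal
(1,4): no bracket -> illegal
(2,0): no bracket -> illegal
(2,4): no bracket -> illegal
(2,5): no bracket -> illegal
(3,0): flips 1 -> legal
(3,1): flips 1 -> legal
(3,5): no bracket -> illegal
(4,1): no bracket -> illegal
(4,2): flips 2 -> legal
(4,3): no bracket -> illegal
(4,4): flips 2 -> legal
(4,5): flips 2 -> legal

Answer: (3,0) (3,1) (4,2) (4,4) (4,5)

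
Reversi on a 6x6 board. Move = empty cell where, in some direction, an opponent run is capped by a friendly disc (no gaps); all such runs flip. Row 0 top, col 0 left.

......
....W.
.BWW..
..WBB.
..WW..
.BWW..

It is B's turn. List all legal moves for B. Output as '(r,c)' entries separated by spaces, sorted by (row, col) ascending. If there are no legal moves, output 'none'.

(0,3): no bracket -> illegal
(0,4): no bracket -> illegal
(0,5): no bracket -> illegal
(1,1): flips 1 -> legal
(1,2): flips 1 -> legal
(1,3): flips 1 -> legal
(1,5): no bracket -> illegal
(2,4): flips 2 -> legal
(2,5): no bracket -> illegal
(3,1): flips 1 -> legal
(4,1): no bracket -> illegal
(4,4): no bracket -> illegal
(5,4): flips 4 -> legal

Answer: (1,1) (1,2) (1,3) (2,4) (3,1) (5,4)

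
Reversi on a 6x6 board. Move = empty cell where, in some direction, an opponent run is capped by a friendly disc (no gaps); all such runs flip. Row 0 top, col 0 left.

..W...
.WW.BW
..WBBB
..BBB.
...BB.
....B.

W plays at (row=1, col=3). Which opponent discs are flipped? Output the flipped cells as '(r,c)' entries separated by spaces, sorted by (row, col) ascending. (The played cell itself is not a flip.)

Answer: (1,4)

Derivation:
Dir NW: first cell 'W' (not opp) -> no flip
Dir N: first cell '.' (not opp) -> no flip
Dir NE: first cell '.' (not opp) -> no flip
Dir W: first cell 'W' (not opp) -> no flip
Dir E: opp run (1,4) capped by W -> flip
Dir SW: first cell 'W' (not opp) -> no flip
Dir S: opp run (2,3) (3,3) (4,3), next='.' -> no flip
Dir SE: opp run (2,4), next='.' -> no flip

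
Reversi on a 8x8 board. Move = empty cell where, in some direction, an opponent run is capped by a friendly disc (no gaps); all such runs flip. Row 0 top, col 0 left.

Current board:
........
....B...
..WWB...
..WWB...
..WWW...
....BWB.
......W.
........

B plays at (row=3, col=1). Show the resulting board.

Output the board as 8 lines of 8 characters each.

Place B at (3,1); scan 8 dirs for brackets.
Dir NW: first cell '.' (not opp) -> no flip
Dir N: first cell '.' (not opp) -> no flip
Dir NE: opp run (2,2), next='.' -> no flip
Dir W: first cell '.' (not opp) -> no flip
Dir E: opp run (3,2) (3,3) capped by B -> flip
Dir SW: first cell '.' (not opp) -> no flip
Dir S: first cell '.' (not opp) -> no flip
Dir SE: opp run (4,2), next='.' -> no flip
All flips: (3,2) (3,3)

Answer: ........
....B...
..WWB...
.BBBB...
..WWW...
....BWB.
......W.
........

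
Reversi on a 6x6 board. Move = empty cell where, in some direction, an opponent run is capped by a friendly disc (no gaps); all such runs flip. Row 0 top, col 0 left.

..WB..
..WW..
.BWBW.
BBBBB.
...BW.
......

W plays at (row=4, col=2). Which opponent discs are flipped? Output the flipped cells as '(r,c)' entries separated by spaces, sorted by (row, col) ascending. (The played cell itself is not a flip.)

Answer: (3,2) (3,3) (4,3)

Derivation:
Dir NW: opp run (3,1), next='.' -> no flip
Dir N: opp run (3,2) capped by W -> flip
Dir NE: opp run (3,3) capped by W -> flip
Dir W: first cell '.' (not opp) -> no flip
Dir E: opp run (4,3) capped by W -> flip
Dir SW: first cell '.' (not opp) -> no flip
Dir S: first cell '.' (not opp) -> no flip
Dir SE: first cell '.' (not opp) -> no flip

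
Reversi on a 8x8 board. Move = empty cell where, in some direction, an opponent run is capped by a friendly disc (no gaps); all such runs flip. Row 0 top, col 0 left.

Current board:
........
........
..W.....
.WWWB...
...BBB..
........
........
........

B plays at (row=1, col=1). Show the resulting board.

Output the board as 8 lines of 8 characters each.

Answer: ........
.B......
..B.....
.WWBB...
...BBB..
........
........
........

Derivation:
Place B at (1,1); scan 8 dirs for brackets.
Dir NW: first cell '.' (not opp) -> no flip
Dir N: first cell '.' (not opp) -> no flip
Dir NE: first cell '.' (not opp) -> no flip
Dir W: first cell '.' (not opp) -> no flip
Dir E: first cell '.' (not opp) -> no flip
Dir SW: first cell '.' (not opp) -> no flip
Dir S: first cell '.' (not opp) -> no flip
Dir SE: opp run (2,2) (3,3) capped by B -> flip
All flips: (2,2) (3,3)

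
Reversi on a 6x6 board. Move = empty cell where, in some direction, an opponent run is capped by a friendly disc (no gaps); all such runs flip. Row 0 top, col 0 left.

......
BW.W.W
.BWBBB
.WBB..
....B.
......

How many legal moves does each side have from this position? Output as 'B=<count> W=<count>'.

-- B to move --
(0,0): flips 2 -> legal
(0,1): flips 1 -> legal
(0,2): flips 1 -> legal
(0,3): flips 1 -> legal
(0,4): no bracket -> illegal
(0,5): flips 1 -> legal
(1,2): flips 2 -> legal
(1,4): no bracket -> illegal
(2,0): no bracket -> illegal
(3,0): flips 1 -> legal
(4,0): no bracket -> illegal
(4,1): flips 1 -> legal
(4,2): no bracket -> illegal
B mobility = 8
-- W to move --
(0,0): no bracket -> illegal
(0,1): no bracket -> illegal
(1,2): no bracket -> illegal
(1,4): no bracket -> illegal
(2,0): flips 1 -> legal
(3,0): no bracket -> illegal
(3,4): flips 2 -> legal
(3,5): flips 2 -> legal
(4,1): no bracket -> illegal
(4,2): flips 3 -> legal
(4,3): flips 2 -> legal
(4,5): no bracket -> illegal
(5,3): no bracket -> illegal
(5,4): no bracket -> illegal
(5,5): flips 2 -> legal
W mobility = 6

Answer: B=8 W=6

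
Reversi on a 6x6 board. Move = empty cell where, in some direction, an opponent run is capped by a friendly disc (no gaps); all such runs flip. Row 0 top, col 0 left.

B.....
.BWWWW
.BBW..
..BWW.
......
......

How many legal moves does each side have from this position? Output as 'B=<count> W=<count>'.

-- B to move --
(0,1): no bracket -> illegal
(0,2): flips 1 -> legal
(0,3): flips 1 -> legal
(0,4): flips 1 -> legal
(0,5): flips 2 -> legal
(2,4): flips 1 -> legal
(2,5): no bracket -> illegal
(3,5): flips 2 -> legal
(4,2): no bracket -> illegal
(4,3): no bracket -> illegal
(4,4): flips 1 -> legal
(4,5): no bracket -> illegal
B mobility = 7
-- W to move --
(0,1): no bracket -> illegal
(0,2): no bracket -> illegal
(1,0): flips 1 -> legal
(2,0): flips 2 -> legal
(3,0): flips 1 -> legal
(3,1): flips 2 -> legal
(4,1): flips 1 -> legal
(4,2): flips 2 -> legal
(4,3): no bracket -> illegal
W mobility = 6

Answer: B=7 W=6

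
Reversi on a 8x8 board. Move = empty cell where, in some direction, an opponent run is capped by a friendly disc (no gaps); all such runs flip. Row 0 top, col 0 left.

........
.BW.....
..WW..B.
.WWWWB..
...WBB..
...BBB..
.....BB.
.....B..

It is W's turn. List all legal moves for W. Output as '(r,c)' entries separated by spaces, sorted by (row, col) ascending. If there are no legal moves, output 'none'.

Answer: (0,0) (1,0) (3,6) (4,6) (5,6) (6,3) (6,4) (7,6) (7,7)

Derivation:
(0,0): flips 1 -> legal
(0,1): no bracket -> illegal
(0,2): no bracket -> illegal
(1,0): flips 1 -> legal
(1,5): no bracket -> illegal
(1,6): no bracket -> illegal
(1,7): no bracket -> illegal
(2,0): no bracket -> illegal
(2,1): no bracket -> illegal
(2,4): no bracket -> illegal
(2,5): no bracket -> illegal
(2,7): no bracket -> illegal
(3,6): flips 1 -> legal
(3,7): no bracket -> illegal
(4,2): no bracket -> illegal
(4,6): flips 2 -> legal
(5,2): no bracket -> illegal
(5,6): flips 1 -> legal
(5,7): no bracket -> illegal
(6,2): no bracket -> illegal
(6,3): flips 1 -> legal
(6,4): flips 2 -> legal
(6,7): no bracket -> illegal
(7,4): no bracket -> illegal
(7,6): flips 2 -> legal
(7,7): flips 3 -> legal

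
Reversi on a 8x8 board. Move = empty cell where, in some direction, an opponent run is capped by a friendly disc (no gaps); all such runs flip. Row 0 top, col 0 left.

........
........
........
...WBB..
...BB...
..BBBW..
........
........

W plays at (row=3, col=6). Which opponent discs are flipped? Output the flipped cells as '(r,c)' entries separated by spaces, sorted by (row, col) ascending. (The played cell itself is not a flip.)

Answer: (3,4) (3,5)

Derivation:
Dir NW: first cell '.' (not opp) -> no flip
Dir N: first cell '.' (not opp) -> no flip
Dir NE: first cell '.' (not opp) -> no flip
Dir W: opp run (3,5) (3,4) capped by W -> flip
Dir E: first cell '.' (not opp) -> no flip
Dir SW: first cell '.' (not opp) -> no flip
Dir S: first cell '.' (not opp) -> no flip
Dir SE: first cell '.' (not opp) -> no flip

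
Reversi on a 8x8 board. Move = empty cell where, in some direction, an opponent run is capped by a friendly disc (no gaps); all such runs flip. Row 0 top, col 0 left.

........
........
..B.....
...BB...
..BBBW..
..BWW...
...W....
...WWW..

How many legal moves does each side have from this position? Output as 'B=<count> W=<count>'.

-- B to move --
(3,5): no bracket -> illegal
(3,6): no bracket -> illegal
(4,6): flips 1 -> legal
(5,5): flips 2 -> legal
(5,6): flips 1 -> legal
(6,2): flips 1 -> legal
(6,4): flips 2 -> legal
(6,5): flips 1 -> legal
(6,6): no bracket -> illegal
(7,2): no bracket -> illegal
(7,6): no bracket -> illegal
B mobility = 6
-- W to move --
(1,1): no bracket -> illegal
(1,2): no bracket -> illegal
(1,3): no bracket -> illegal
(2,1): no bracket -> illegal
(2,3): flips 3 -> legal
(2,4): flips 2 -> legal
(2,5): no bracket -> illegal
(3,1): flips 1 -> legal
(3,2): flips 1 -> legal
(3,5): flips 1 -> legal
(4,1): flips 4 -> legal
(5,1): flips 1 -> legal
(5,5): no bracket -> illegal
(6,1): no bracket -> illegal
(6,2): no bracket -> illegal
W mobility = 7

Answer: B=6 W=7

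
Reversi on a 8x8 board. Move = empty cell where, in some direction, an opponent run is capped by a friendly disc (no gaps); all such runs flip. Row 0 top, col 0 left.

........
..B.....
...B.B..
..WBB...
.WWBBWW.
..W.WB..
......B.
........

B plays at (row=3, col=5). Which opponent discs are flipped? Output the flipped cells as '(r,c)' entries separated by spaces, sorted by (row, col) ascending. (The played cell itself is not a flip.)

Answer: (4,5)

Derivation:
Dir NW: first cell '.' (not opp) -> no flip
Dir N: first cell 'B' (not opp) -> no flip
Dir NE: first cell '.' (not opp) -> no flip
Dir W: first cell 'B' (not opp) -> no flip
Dir E: first cell '.' (not opp) -> no flip
Dir SW: first cell 'B' (not opp) -> no flip
Dir S: opp run (4,5) capped by B -> flip
Dir SE: opp run (4,6), next='.' -> no flip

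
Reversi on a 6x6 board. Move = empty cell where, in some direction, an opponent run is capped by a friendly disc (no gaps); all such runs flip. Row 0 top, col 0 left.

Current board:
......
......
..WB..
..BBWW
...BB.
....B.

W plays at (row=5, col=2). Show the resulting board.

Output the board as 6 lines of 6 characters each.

Answer: ......
......
..WB..
..BBWW
...WB.
..W.B.

Derivation:
Place W at (5,2); scan 8 dirs for brackets.
Dir NW: first cell '.' (not opp) -> no flip
Dir N: first cell '.' (not opp) -> no flip
Dir NE: opp run (4,3) capped by W -> flip
Dir W: first cell '.' (not opp) -> no flip
Dir E: first cell '.' (not opp) -> no flip
Dir SW: edge -> no flip
Dir S: edge -> no flip
Dir SE: edge -> no flip
All flips: (4,3)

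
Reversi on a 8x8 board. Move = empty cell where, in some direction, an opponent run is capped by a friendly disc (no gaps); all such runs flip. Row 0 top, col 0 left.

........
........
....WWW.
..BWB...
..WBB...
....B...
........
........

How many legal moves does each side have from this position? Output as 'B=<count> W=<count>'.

-- B to move --
(1,3): no bracket -> illegal
(1,4): flips 1 -> legal
(1,5): no bracket -> illegal
(1,6): flips 1 -> legal
(1,7): no bracket -> illegal
(2,2): flips 1 -> legal
(2,3): flips 1 -> legal
(2,7): no bracket -> illegal
(3,1): no bracket -> illegal
(3,5): no bracket -> illegal
(3,6): no bracket -> illegal
(3,7): no bracket -> illegal
(4,1): flips 1 -> legal
(5,1): no bracket -> illegal
(5,2): flips 1 -> legal
(5,3): no bracket -> illegal
B mobility = 6
-- W to move --
(2,1): no bracket -> illegal
(2,2): flips 1 -> legal
(2,3): no bracket -> illegal
(3,1): flips 1 -> legal
(3,5): flips 1 -> legal
(4,1): no bracket -> illegal
(4,5): flips 2 -> legal
(5,2): flips 2 -> legal
(5,3): flips 1 -> legal
(5,5): flips 1 -> legal
(6,3): no bracket -> illegal
(6,4): flips 3 -> legal
(6,5): no bracket -> illegal
W mobility = 8

Answer: B=6 W=8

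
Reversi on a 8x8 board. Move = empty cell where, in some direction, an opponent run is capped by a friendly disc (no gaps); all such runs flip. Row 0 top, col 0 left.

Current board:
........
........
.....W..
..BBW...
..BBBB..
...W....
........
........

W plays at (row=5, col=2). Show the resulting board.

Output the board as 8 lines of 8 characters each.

Answer: ........
........
.....W..
..BBW...
..BWBB..
..WW....
........
........

Derivation:
Place W at (5,2); scan 8 dirs for brackets.
Dir NW: first cell '.' (not opp) -> no flip
Dir N: opp run (4,2) (3,2), next='.' -> no flip
Dir NE: opp run (4,3) capped by W -> flip
Dir W: first cell '.' (not opp) -> no flip
Dir E: first cell 'W' (not opp) -> no flip
Dir SW: first cell '.' (not opp) -> no flip
Dir S: first cell '.' (not opp) -> no flip
Dir SE: first cell '.' (not opp) -> no flip
All flips: (4,3)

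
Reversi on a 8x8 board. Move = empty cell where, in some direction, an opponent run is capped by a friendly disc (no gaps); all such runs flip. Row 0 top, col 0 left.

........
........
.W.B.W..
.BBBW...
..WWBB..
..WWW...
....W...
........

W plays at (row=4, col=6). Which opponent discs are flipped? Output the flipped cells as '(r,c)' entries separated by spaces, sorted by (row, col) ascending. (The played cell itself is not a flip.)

Answer: (4,4) (4,5)

Derivation:
Dir NW: first cell '.' (not opp) -> no flip
Dir N: first cell '.' (not opp) -> no flip
Dir NE: first cell '.' (not opp) -> no flip
Dir W: opp run (4,5) (4,4) capped by W -> flip
Dir E: first cell '.' (not opp) -> no flip
Dir SW: first cell '.' (not opp) -> no flip
Dir S: first cell '.' (not opp) -> no flip
Dir SE: first cell '.' (not opp) -> no flip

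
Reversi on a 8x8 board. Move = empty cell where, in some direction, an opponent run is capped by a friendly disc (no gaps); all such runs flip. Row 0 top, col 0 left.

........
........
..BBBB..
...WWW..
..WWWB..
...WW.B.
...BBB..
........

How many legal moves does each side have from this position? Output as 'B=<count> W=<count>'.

-- B to move --
(2,6): no bracket -> illegal
(3,1): flips 2 -> legal
(3,2): flips 2 -> legal
(3,6): no bracket -> illegal
(4,1): flips 3 -> legal
(4,6): flips 1 -> legal
(5,1): flips 2 -> legal
(5,2): flips 2 -> legal
(5,5): flips 2 -> legal
(6,2): no bracket -> illegal
B mobility = 7
-- W to move --
(1,1): flips 1 -> legal
(1,2): flips 1 -> legal
(1,3): flips 2 -> legal
(1,4): flips 1 -> legal
(1,5): flips 2 -> legal
(1,6): flips 1 -> legal
(2,1): no bracket -> illegal
(2,6): no bracket -> illegal
(3,1): no bracket -> illegal
(3,2): no bracket -> illegal
(3,6): flips 1 -> legal
(4,6): flips 1 -> legal
(4,7): no bracket -> illegal
(5,2): no bracket -> illegal
(5,5): flips 1 -> legal
(5,7): no bracket -> illegal
(6,2): no bracket -> illegal
(6,6): no bracket -> illegal
(6,7): flips 2 -> legal
(7,2): flips 1 -> legal
(7,3): flips 1 -> legal
(7,4): flips 1 -> legal
(7,5): flips 1 -> legal
(7,6): flips 1 -> legal
W mobility = 15

Answer: B=7 W=15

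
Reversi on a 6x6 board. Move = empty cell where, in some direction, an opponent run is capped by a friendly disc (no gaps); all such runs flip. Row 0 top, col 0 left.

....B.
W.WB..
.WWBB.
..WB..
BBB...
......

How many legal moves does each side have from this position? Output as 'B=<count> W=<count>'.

Answer: B=5 W=6

Derivation:
-- B to move --
(0,0): no bracket -> illegal
(0,1): flips 1 -> legal
(0,2): flips 3 -> legal
(0,3): no bracket -> illegal
(1,1): flips 2 -> legal
(2,0): flips 2 -> legal
(3,0): no bracket -> illegal
(3,1): flips 2 -> legal
(4,3): no bracket -> illegal
B mobility = 5
-- W to move --
(0,2): no bracket -> illegal
(0,3): no bracket -> illegal
(0,5): no bracket -> illegal
(1,4): flips 2 -> legal
(1,5): no bracket -> illegal
(2,5): flips 2 -> legal
(3,0): no bracket -> illegal
(3,1): no bracket -> illegal
(3,4): flips 2 -> legal
(3,5): no bracket -> illegal
(4,3): no bracket -> illegal
(4,4): flips 1 -> legal
(5,0): flips 1 -> legal
(5,1): no bracket -> illegal
(5,2): flips 1 -> legal
(5,3): no bracket -> illegal
W mobility = 6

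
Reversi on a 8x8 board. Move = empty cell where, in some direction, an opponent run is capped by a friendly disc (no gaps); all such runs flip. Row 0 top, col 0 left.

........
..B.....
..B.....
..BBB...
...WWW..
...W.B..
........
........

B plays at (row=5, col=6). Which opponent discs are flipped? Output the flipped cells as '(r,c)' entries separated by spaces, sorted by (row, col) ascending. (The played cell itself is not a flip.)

Answer: (4,5)

Derivation:
Dir NW: opp run (4,5) capped by B -> flip
Dir N: first cell '.' (not opp) -> no flip
Dir NE: first cell '.' (not opp) -> no flip
Dir W: first cell 'B' (not opp) -> no flip
Dir E: first cell '.' (not opp) -> no flip
Dir SW: first cell '.' (not opp) -> no flip
Dir S: first cell '.' (not opp) -> no flip
Dir SE: first cell '.' (not opp) -> no flip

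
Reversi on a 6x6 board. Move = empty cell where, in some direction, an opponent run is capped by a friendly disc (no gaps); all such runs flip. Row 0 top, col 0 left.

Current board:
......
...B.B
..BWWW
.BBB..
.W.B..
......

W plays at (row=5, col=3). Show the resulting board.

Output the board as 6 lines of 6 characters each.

Place W at (5,3); scan 8 dirs for brackets.
Dir NW: first cell '.' (not opp) -> no flip
Dir N: opp run (4,3) (3,3) capped by W -> flip
Dir NE: first cell '.' (not opp) -> no flip
Dir W: first cell '.' (not opp) -> no flip
Dir E: first cell '.' (not opp) -> no flip
Dir SW: edge -> no flip
Dir S: edge -> no flip
Dir SE: edge -> no flip
All flips: (3,3) (4,3)

Answer: ......
...B.B
..BWWW
.BBW..
.W.W..
...W..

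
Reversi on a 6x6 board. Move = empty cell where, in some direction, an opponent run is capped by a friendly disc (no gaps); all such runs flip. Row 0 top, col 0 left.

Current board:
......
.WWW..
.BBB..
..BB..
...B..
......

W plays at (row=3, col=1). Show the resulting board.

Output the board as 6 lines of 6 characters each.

Answer: ......
.WWW..
.WWB..
.WBB..
...B..
......

Derivation:
Place W at (3,1); scan 8 dirs for brackets.
Dir NW: first cell '.' (not opp) -> no flip
Dir N: opp run (2,1) capped by W -> flip
Dir NE: opp run (2,2) capped by W -> flip
Dir W: first cell '.' (not opp) -> no flip
Dir E: opp run (3,2) (3,3), next='.' -> no flip
Dir SW: first cell '.' (not opp) -> no flip
Dir S: first cell '.' (not opp) -> no flip
Dir SE: first cell '.' (not opp) -> no flip
All flips: (2,1) (2,2)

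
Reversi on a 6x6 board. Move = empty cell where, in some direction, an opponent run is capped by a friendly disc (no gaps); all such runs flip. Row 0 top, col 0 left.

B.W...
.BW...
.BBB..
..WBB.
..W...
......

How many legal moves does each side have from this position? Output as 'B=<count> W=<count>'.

Answer: B=8 W=7

Derivation:
-- B to move --
(0,1): flips 1 -> legal
(0,3): flips 1 -> legal
(1,3): flips 1 -> legal
(3,1): flips 1 -> legal
(4,1): flips 1 -> legal
(4,3): flips 1 -> legal
(5,1): flips 1 -> legal
(5,2): flips 2 -> legal
(5,3): no bracket -> illegal
B mobility = 8
-- W to move --
(0,1): no bracket -> illegal
(1,0): flips 2 -> legal
(1,3): no bracket -> illegal
(1,4): flips 1 -> legal
(2,0): flips 1 -> legal
(2,4): flips 1 -> legal
(2,5): no bracket -> illegal
(3,0): flips 1 -> legal
(3,1): no bracket -> illegal
(3,5): flips 2 -> legal
(4,3): no bracket -> illegal
(4,4): no bracket -> illegal
(4,5): flips 2 -> legal
W mobility = 7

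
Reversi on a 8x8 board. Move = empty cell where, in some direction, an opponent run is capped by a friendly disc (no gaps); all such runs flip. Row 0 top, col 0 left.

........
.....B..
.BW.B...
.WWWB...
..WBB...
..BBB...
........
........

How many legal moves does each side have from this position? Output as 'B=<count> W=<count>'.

-- B to move --
(1,1): flips 2 -> legal
(1,2): flips 3 -> legal
(1,3): no bracket -> illegal
(2,0): flips 2 -> legal
(2,3): flips 2 -> legal
(3,0): flips 3 -> legal
(4,0): no bracket -> illegal
(4,1): flips 2 -> legal
(5,1): flips 2 -> legal
B mobility = 7
-- W to move --
(0,4): no bracket -> illegal
(0,5): no bracket -> illegal
(0,6): flips 2 -> legal
(1,0): flips 1 -> legal
(1,1): flips 1 -> legal
(1,2): no bracket -> illegal
(1,3): no bracket -> illegal
(1,4): no bracket -> illegal
(1,6): no bracket -> illegal
(2,0): flips 1 -> legal
(2,3): no bracket -> illegal
(2,5): no bracket -> illegal
(2,6): no bracket -> illegal
(3,0): no bracket -> illegal
(3,5): flips 1 -> legal
(4,1): no bracket -> illegal
(4,5): flips 2 -> legal
(5,1): no bracket -> illegal
(5,5): flips 1 -> legal
(6,1): no bracket -> illegal
(6,2): flips 1 -> legal
(6,3): flips 2 -> legal
(6,4): flips 1 -> legal
(6,5): flips 2 -> legal
W mobility = 11

Answer: B=7 W=11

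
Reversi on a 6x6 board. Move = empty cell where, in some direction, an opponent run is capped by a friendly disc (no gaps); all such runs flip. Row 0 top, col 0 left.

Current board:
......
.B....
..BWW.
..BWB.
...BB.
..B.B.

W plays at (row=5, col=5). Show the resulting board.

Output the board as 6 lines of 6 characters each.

Answer: ......
.B....
..BWW.
..BWB.
...BW.
..B.BW

Derivation:
Place W at (5,5); scan 8 dirs for brackets.
Dir NW: opp run (4,4) capped by W -> flip
Dir N: first cell '.' (not opp) -> no flip
Dir NE: edge -> no flip
Dir W: opp run (5,4), next='.' -> no flip
Dir E: edge -> no flip
Dir SW: edge -> no flip
Dir S: edge -> no flip
Dir SE: edge -> no flip
All flips: (4,4)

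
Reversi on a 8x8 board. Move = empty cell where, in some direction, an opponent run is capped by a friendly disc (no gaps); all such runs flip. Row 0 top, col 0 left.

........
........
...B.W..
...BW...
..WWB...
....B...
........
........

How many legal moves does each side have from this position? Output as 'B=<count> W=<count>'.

Answer: B=7 W=7

Derivation:
-- B to move --
(1,4): no bracket -> illegal
(1,5): no bracket -> illegal
(1,6): no bracket -> illegal
(2,4): flips 1 -> legal
(2,6): no bracket -> illegal
(3,1): no bracket -> illegal
(3,2): flips 1 -> legal
(3,5): flips 1 -> legal
(3,6): no bracket -> illegal
(4,1): flips 2 -> legal
(4,5): flips 1 -> legal
(5,1): flips 1 -> legal
(5,2): no bracket -> illegal
(5,3): flips 1 -> legal
B mobility = 7
-- W to move --
(1,2): flips 1 -> legal
(1,3): flips 2 -> legal
(1,4): no bracket -> illegal
(2,2): no bracket -> illegal
(2,4): flips 1 -> legal
(3,2): flips 1 -> legal
(3,5): no bracket -> illegal
(4,5): flips 1 -> legal
(5,3): no bracket -> illegal
(5,5): no bracket -> illegal
(6,3): no bracket -> illegal
(6,4): flips 2 -> legal
(6,5): flips 1 -> legal
W mobility = 7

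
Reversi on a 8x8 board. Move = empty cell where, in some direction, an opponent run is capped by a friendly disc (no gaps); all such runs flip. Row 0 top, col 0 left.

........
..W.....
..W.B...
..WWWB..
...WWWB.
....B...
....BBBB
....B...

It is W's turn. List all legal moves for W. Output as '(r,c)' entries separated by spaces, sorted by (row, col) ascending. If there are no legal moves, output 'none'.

Answer: (1,4) (1,5) (2,5) (2,6) (3,6) (4,7) (6,3) (7,6)

Derivation:
(1,3): no bracket -> illegal
(1,4): flips 1 -> legal
(1,5): flips 1 -> legal
(2,3): no bracket -> illegal
(2,5): flips 1 -> legal
(2,6): flips 1 -> legal
(3,6): flips 1 -> legal
(3,7): no bracket -> illegal
(4,7): flips 1 -> legal
(5,3): no bracket -> illegal
(5,5): no bracket -> illegal
(5,6): no bracket -> illegal
(5,7): no bracket -> illegal
(6,3): flips 1 -> legal
(7,3): no bracket -> illegal
(7,5): no bracket -> illegal
(7,6): flips 2 -> legal
(7,7): no bracket -> illegal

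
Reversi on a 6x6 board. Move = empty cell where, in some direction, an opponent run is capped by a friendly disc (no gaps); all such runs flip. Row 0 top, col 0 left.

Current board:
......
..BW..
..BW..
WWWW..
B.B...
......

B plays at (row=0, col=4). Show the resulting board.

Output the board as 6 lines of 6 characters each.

Place B at (0,4); scan 8 dirs for brackets.
Dir NW: edge -> no flip
Dir N: edge -> no flip
Dir NE: edge -> no flip
Dir W: first cell '.' (not opp) -> no flip
Dir E: first cell '.' (not opp) -> no flip
Dir SW: opp run (1,3) capped by B -> flip
Dir S: first cell '.' (not opp) -> no flip
Dir SE: first cell '.' (not opp) -> no flip
All flips: (1,3)

Answer: ....B.
..BB..
..BW..
WWWW..
B.B...
......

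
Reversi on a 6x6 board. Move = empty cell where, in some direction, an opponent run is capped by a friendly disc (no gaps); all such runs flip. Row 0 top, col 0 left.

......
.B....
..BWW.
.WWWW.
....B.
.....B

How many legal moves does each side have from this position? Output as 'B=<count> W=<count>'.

-- B to move --
(1,2): no bracket -> illegal
(1,3): no bracket -> illegal
(1,4): flips 2 -> legal
(1,5): no bracket -> illegal
(2,0): no bracket -> illegal
(2,1): no bracket -> illegal
(2,5): flips 2 -> legal
(3,0): no bracket -> illegal
(3,5): no bracket -> illegal
(4,0): flips 1 -> legal
(4,1): no bracket -> illegal
(4,2): flips 1 -> legal
(4,3): no bracket -> illegal
(4,5): no bracket -> illegal
B mobility = 4
-- W to move --
(0,0): flips 2 -> legal
(0,1): no bracket -> illegal
(0,2): no bracket -> illegal
(1,0): no bracket -> illegal
(1,2): flips 1 -> legal
(1,3): flips 1 -> legal
(2,0): no bracket -> illegal
(2,1): flips 1 -> legal
(3,5): no bracket -> illegal
(4,3): no bracket -> illegal
(4,5): no bracket -> illegal
(5,3): no bracket -> illegal
(5,4): flips 1 -> legal
W mobility = 5

Answer: B=4 W=5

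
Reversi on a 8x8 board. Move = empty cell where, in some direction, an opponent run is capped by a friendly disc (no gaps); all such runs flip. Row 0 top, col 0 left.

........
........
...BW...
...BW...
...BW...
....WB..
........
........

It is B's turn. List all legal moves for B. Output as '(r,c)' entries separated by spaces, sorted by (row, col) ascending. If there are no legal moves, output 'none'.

(1,3): no bracket -> illegal
(1,4): no bracket -> illegal
(1,5): flips 1 -> legal
(2,5): flips 2 -> legal
(3,5): flips 1 -> legal
(4,5): flips 2 -> legal
(5,3): flips 1 -> legal
(6,3): no bracket -> illegal
(6,4): no bracket -> illegal
(6,5): flips 1 -> legal

Answer: (1,5) (2,5) (3,5) (4,5) (5,3) (6,5)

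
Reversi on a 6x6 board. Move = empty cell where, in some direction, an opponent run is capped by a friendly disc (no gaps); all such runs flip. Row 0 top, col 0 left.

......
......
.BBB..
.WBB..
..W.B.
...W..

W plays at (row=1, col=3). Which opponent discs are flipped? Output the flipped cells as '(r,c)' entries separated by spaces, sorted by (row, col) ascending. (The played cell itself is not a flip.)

Dir NW: first cell '.' (not opp) -> no flip
Dir N: first cell '.' (not opp) -> no flip
Dir NE: first cell '.' (not opp) -> no flip
Dir W: first cell '.' (not opp) -> no flip
Dir E: first cell '.' (not opp) -> no flip
Dir SW: opp run (2,2) capped by W -> flip
Dir S: opp run (2,3) (3,3), next='.' -> no flip
Dir SE: first cell '.' (not opp) -> no flip

Answer: (2,2)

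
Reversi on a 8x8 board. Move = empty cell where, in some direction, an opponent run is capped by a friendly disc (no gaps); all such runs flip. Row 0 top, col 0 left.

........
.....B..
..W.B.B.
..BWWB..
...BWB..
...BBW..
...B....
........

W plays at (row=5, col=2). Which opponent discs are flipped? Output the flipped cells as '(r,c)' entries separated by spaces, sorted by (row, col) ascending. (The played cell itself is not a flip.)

Answer: (4,3) (5,3) (5,4)

Derivation:
Dir NW: first cell '.' (not opp) -> no flip
Dir N: first cell '.' (not opp) -> no flip
Dir NE: opp run (4,3) capped by W -> flip
Dir W: first cell '.' (not opp) -> no flip
Dir E: opp run (5,3) (5,4) capped by W -> flip
Dir SW: first cell '.' (not opp) -> no flip
Dir S: first cell '.' (not opp) -> no flip
Dir SE: opp run (6,3), next='.' -> no flip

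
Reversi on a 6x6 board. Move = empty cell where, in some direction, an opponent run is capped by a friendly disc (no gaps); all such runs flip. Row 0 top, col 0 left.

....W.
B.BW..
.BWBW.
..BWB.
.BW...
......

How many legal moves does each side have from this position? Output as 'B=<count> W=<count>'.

-- B to move --
(0,2): no bracket -> illegal
(0,3): flips 1 -> legal
(0,5): no bracket -> illegal
(1,1): no bracket -> illegal
(1,4): flips 2 -> legal
(1,5): no bracket -> illegal
(2,5): flips 1 -> legal
(3,1): no bracket -> illegal
(3,5): no bracket -> illegal
(4,3): flips 2 -> legal
(4,4): no bracket -> illegal
(5,1): no bracket -> illegal
(5,2): flips 1 -> legal
(5,3): no bracket -> illegal
B mobility = 5
-- W to move --
(0,0): no bracket -> illegal
(0,1): no bracket -> illegal
(0,2): flips 1 -> legal
(0,3): no bracket -> illegal
(1,1): flips 1 -> legal
(1,4): no bracket -> illegal
(2,0): flips 1 -> legal
(2,5): no bracket -> illegal
(3,0): no bracket -> illegal
(3,1): flips 1 -> legal
(3,5): flips 1 -> legal
(4,0): flips 1 -> legal
(4,3): no bracket -> illegal
(4,4): flips 1 -> legal
(4,5): no bracket -> illegal
(5,0): no bracket -> illegal
(5,1): no bracket -> illegal
(5,2): no bracket -> illegal
W mobility = 7

Answer: B=5 W=7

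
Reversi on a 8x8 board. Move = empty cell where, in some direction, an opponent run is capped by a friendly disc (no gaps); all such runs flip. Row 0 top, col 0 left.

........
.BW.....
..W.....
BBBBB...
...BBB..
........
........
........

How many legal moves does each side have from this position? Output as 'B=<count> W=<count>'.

-- B to move --
(0,1): no bracket -> illegal
(0,2): flips 2 -> legal
(0,3): no bracket -> illegal
(1,3): flips 2 -> legal
(2,1): no bracket -> illegal
(2,3): no bracket -> illegal
B mobility = 2
-- W to move --
(0,0): flips 1 -> legal
(0,1): no bracket -> illegal
(0,2): no bracket -> illegal
(1,0): flips 1 -> legal
(2,0): no bracket -> illegal
(2,1): no bracket -> illegal
(2,3): no bracket -> illegal
(2,4): no bracket -> illegal
(2,5): no bracket -> illegal
(3,5): no bracket -> illegal
(3,6): no bracket -> illegal
(4,0): flips 1 -> legal
(4,1): no bracket -> illegal
(4,2): flips 1 -> legal
(4,6): no bracket -> illegal
(5,2): no bracket -> illegal
(5,3): no bracket -> illegal
(5,4): no bracket -> illegal
(5,5): flips 2 -> legal
(5,6): no bracket -> illegal
W mobility = 5

Answer: B=2 W=5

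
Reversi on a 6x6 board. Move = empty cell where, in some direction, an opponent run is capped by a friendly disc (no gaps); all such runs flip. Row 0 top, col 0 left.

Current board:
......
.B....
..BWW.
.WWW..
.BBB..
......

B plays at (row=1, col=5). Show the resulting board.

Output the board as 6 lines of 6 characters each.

Answer: ......
.B...B
..BWB.
.WWB..
.BBB..
......

Derivation:
Place B at (1,5); scan 8 dirs for brackets.
Dir NW: first cell '.' (not opp) -> no flip
Dir N: first cell '.' (not opp) -> no flip
Dir NE: edge -> no flip
Dir W: first cell '.' (not opp) -> no flip
Dir E: edge -> no flip
Dir SW: opp run (2,4) (3,3) capped by B -> flip
Dir S: first cell '.' (not opp) -> no flip
Dir SE: edge -> no flip
All flips: (2,4) (3,3)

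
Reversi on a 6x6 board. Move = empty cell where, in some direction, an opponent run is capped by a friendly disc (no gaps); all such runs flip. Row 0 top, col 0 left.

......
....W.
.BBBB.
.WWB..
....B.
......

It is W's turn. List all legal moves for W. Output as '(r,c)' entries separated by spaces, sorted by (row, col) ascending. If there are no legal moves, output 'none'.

Answer: (1,0) (1,1) (1,2) (1,3) (3,4)

Derivation:
(1,0): flips 1 -> legal
(1,1): flips 1 -> legal
(1,2): flips 1 -> legal
(1,3): flips 1 -> legal
(1,5): no bracket -> illegal
(2,0): no bracket -> illegal
(2,5): no bracket -> illegal
(3,0): no bracket -> illegal
(3,4): flips 2 -> legal
(3,5): no bracket -> illegal
(4,2): no bracket -> illegal
(4,3): no bracket -> illegal
(4,5): no bracket -> illegal
(5,3): no bracket -> illegal
(5,4): no bracket -> illegal
(5,5): no bracket -> illegal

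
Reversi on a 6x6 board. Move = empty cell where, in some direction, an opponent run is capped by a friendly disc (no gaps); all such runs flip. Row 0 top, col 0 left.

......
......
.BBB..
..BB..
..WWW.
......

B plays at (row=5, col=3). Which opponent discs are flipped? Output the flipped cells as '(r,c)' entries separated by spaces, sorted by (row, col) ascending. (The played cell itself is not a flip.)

Answer: (4,3)

Derivation:
Dir NW: opp run (4,2), next='.' -> no flip
Dir N: opp run (4,3) capped by B -> flip
Dir NE: opp run (4,4), next='.' -> no flip
Dir W: first cell '.' (not opp) -> no flip
Dir E: first cell '.' (not opp) -> no flip
Dir SW: edge -> no flip
Dir S: edge -> no flip
Dir SE: edge -> no flip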